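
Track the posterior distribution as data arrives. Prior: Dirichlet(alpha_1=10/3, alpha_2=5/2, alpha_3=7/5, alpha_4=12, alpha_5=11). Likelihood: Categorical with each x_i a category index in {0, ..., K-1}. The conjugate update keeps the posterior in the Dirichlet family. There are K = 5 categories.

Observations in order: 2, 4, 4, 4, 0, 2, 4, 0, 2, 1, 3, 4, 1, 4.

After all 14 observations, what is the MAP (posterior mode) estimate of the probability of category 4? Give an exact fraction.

480/1177

obs 1: x=2 → posterior Dirichlet(10/3, 5/2, 12/5, 12, 11)
obs 2: x=4 → posterior Dirichlet(10/3, 5/2, 12/5, 12, 12)
obs 3: x=4 → posterior Dirichlet(10/3, 5/2, 12/5, 12, 13)
obs 4: x=4 → posterior Dirichlet(10/3, 5/2, 12/5, 12, 14)
obs 5: x=0 → posterior Dirichlet(13/3, 5/2, 12/5, 12, 14)
obs 6: x=2 → posterior Dirichlet(13/3, 5/2, 17/5, 12, 14)
obs 7: x=4 → posterior Dirichlet(13/3, 5/2, 17/5, 12, 15)
obs 8: x=0 → posterior Dirichlet(16/3, 5/2, 17/5, 12, 15)
obs 9: x=2 → posterior Dirichlet(16/3, 5/2, 22/5, 12, 15)
obs 10: x=1 → posterior Dirichlet(16/3, 7/2, 22/5, 12, 15)
obs 11: x=3 → posterior Dirichlet(16/3, 7/2, 22/5, 13, 15)
obs 12: x=4 → posterior Dirichlet(16/3, 7/2, 22/5, 13, 16)
obs 13: x=1 → posterior Dirichlet(16/3, 9/2, 22/5, 13, 16)
obs 14: x=4 → posterior Dirichlet(16/3, 9/2, 22/5, 13, 17)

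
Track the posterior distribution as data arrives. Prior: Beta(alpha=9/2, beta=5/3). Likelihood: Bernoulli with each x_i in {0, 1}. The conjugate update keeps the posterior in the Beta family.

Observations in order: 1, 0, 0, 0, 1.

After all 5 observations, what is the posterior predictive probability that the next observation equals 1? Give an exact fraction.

obs 1: x=1 → posterior Beta(11/2, 5/3)
obs 2: x=0 → posterior Beta(11/2, 8/3)
obs 3: x=0 → posterior Beta(11/2, 11/3)
obs 4: x=0 → posterior Beta(11/2, 14/3)
obs 5: x=1 → posterior Beta(13/2, 14/3)

39/67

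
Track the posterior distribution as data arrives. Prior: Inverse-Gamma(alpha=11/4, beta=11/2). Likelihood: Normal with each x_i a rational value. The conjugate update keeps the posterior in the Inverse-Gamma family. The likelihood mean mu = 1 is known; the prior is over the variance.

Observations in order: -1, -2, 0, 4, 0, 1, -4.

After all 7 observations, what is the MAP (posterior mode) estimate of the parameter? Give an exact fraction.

obs 1: x=-1 → posterior Inverse-Gamma(13/4, 15/2)
obs 2: x=-2 → posterior Inverse-Gamma(15/4, 12)
obs 3: x=0 → posterior Inverse-Gamma(17/4, 25/2)
obs 4: x=4 → posterior Inverse-Gamma(19/4, 17)
obs 5: x=0 → posterior Inverse-Gamma(21/4, 35/2)
obs 6: x=1 → posterior Inverse-Gamma(23/4, 35/2)
obs 7: x=-4 → posterior Inverse-Gamma(25/4, 30)

120/29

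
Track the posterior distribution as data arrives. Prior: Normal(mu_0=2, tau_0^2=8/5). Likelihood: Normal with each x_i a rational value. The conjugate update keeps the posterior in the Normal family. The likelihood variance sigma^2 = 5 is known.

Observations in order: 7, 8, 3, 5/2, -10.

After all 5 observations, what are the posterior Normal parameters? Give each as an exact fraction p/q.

mu_0=134/65, tau_0^2=8/13

obs 1: x=7 → posterior Normal(106/33, 40/33)
obs 2: x=8 → posterior Normal(170/41, 40/41)
obs 3: x=3 → posterior Normal(194/49, 40/49)
obs 4: x=5/2 → posterior Normal(214/57, 40/57)
obs 5: x=-10 → posterior Normal(134/65, 8/13)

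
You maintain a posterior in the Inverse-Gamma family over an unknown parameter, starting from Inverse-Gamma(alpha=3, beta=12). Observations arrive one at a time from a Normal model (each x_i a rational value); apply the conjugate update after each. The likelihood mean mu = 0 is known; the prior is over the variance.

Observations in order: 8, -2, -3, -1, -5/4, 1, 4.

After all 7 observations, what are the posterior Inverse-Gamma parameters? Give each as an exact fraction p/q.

alpha=13/2, beta=1929/32

obs 1: x=8 → posterior Inverse-Gamma(7/2, 44)
obs 2: x=-2 → posterior Inverse-Gamma(4, 46)
obs 3: x=-3 → posterior Inverse-Gamma(9/2, 101/2)
obs 4: x=-1 → posterior Inverse-Gamma(5, 51)
obs 5: x=-5/4 → posterior Inverse-Gamma(11/2, 1657/32)
obs 6: x=1 → posterior Inverse-Gamma(6, 1673/32)
obs 7: x=4 → posterior Inverse-Gamma(13/2, 1929/32)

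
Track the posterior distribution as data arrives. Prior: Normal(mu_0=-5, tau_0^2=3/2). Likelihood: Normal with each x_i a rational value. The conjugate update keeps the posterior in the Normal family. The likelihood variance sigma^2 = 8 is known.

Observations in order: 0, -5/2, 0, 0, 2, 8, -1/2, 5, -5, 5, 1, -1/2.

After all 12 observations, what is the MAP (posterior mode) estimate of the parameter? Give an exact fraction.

-85/104

obs 1: x=0 → posterior Normal(-80/19, 24/19)
obs 2: x=-5/2 → posterior Normal(-175/44, 12/11)
obs 3: x=0 → posterior Normal(-7/2, 24/25)
obs 4: x=0 → posterior Normal(-25/8, 6/7)
obs 5: x=2 → posterior Normal(-163/62, 24/31)
obs 6: x=8 → posterior Normal(-115/68, 12/17)
obs 7: x=-1/2 → posterior Normal(-59/37, 24/37)
obs 8: x=5 → posterior Normal(-11/10, 3/5)
obs 9: x=-5 → posterior Normal(-59/43, 24/43)
obs 10: x=5 → posterior Normal(-22/23, 12/23)
obs 11: x=1 → posterior Normal(-41/49, 24/49)
obs 12: x=-1/2 → posterior Normal(-85/104, 6/13)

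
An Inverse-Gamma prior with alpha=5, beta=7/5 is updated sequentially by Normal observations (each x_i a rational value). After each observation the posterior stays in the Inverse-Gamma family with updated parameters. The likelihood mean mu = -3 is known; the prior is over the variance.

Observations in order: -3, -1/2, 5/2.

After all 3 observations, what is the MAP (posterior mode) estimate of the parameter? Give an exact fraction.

131/50

obs 1: x=-3 → posterior Inverse-Gamma(11/2, 7/5)
obs 2: x=-1/2 → posterior Inverse-Gamma(6, 181/40)
obs 3: x=5/2 → posterior Inverse-Gamma(13/2, 393/20)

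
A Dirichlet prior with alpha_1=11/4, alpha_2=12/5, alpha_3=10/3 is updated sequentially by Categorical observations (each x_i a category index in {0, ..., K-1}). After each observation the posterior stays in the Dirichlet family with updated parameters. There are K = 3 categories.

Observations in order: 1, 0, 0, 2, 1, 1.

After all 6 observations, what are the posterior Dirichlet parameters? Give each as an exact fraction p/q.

alpha_1=19/4, alpha_2=27/5, alpha_3=13/3

obs 1: x=1 → posterior Dirichlet(11/4, 17/5, 10/3)
obs 2: x=0 → posterior Dirichlet(15/4, 17/5, 10/3)
obs 3: x=0 → posterior Dirichlet(19/4, 17/5, 10/3)
obs 4: x=2 → posterior Dirichlet(19/4, 17/5, 13/3)
obs 5: x=1 → posterior Dirichlet(19/4, 22/5, 13/3)
obs 6: x=1 → posterior Dirichlet(19/4, 27/5, 13/3)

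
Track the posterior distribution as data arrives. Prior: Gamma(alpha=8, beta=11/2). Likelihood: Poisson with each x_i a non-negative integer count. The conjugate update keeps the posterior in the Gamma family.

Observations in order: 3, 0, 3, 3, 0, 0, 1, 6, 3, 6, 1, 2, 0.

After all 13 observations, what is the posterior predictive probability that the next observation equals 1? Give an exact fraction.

2282191341789791008449368667242342258622139693701664744328/8225228100085557202117718532317120310482292732792498868431

obs 1: x=3 → posterior Gamma(11, 13/2)
obs 2: x=0 → posterior Gamma(11, 15/2)
obs 3: x=3 → posterior Gamma(14, 17/2)
obs 4: x=3 → posterior Gamma(17, 19/2)
obs 5: x=0 → posterior Gamma(17, 21/2)
obs 6: x=0 → posterior Gamma(17, 23/2)
obs 7: x=1 → posterior Gamma(18, 25/2)
obs 8: x=6 → posterior Gamma(24, 27/2)
obs 9: x=3 → posterior Gamma(27, 29/2)
obs 10: x=6 → posterior Gamma(33, 31/2)
obs 11: x=1 → posterior Gamma(34, 33/2)
obs 12: x=2 → posterior Gamma(36, 35/2)
obs 13: x=0 → posterior Gamma(36, 37/2)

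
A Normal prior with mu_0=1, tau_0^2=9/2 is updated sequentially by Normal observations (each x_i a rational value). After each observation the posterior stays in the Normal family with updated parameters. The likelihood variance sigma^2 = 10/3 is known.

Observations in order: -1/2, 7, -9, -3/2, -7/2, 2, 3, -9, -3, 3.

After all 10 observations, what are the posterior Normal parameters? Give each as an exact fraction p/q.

obs 1: x=-1/2 → posterior Normal(13/94, 90/47)
obs 2: x=7 → posterior Normal(391/148, 45/37)
obs 3: x=-9 → posterior Normal(-95/202, 90/101)
obs 4: x=-3/2 → posterior Normal(-11/16, 45/64)
obs 5: x=-7/2 → posterior Normal(-73/62, 18/31)
obs 6: x=2 → posterior Normal(-257/364, 45/91)
obs 7: x=3 → posterior Normal(-5/22, 90/209)
obs 8: x=-9 → posterior Normal(-581/472, 45/118)
obs 9: x=-3 → posterior Normal(-743/526, 90/263)
obs 10: x=3 → posterior Normal(-581/580, 9/29)

mu_0=-581/580, tau_0^2=9/29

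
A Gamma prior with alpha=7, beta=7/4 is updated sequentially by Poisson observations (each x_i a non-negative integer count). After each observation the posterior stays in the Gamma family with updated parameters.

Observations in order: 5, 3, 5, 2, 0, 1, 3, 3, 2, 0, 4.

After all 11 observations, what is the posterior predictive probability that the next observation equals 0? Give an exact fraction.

obs 1: x=5 → posterior Gamma(12, 11/4)
obs 2: x=3 → posterior Gamma(15, 15/4)
obs 3: x=5 → posterior Gamma(20, 19/4)
obs 4: x=2 → posterior Gamma(22, 23/4)
obs 5: x=0 → posterior Gamma(22, 27/4)
obs 6: x=1 → posterior Gamma(23, 31/4)
obs 7: x=3 → posterior Gamma(26, 35/4)
obs 8: x=3 → posterior Gamma(29, 39/4)
obs 9: x=2 → posterior Gamma(31, 43/4)
obs 10: x=0 → posterior Gamma(31, 47/4)
obs 11: x=4 → posterior Gamma(35, 51/4)

582044464728811047300946490608585390702735701651150569614251/8178885574471277606968109913151143267168663442134857177734375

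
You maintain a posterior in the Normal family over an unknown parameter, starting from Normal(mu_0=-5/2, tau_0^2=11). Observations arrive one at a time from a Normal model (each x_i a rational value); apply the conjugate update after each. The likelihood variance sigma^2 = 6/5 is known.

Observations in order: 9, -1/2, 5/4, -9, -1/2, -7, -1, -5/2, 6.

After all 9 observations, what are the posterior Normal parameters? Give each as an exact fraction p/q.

obs 1: x=9 → posterior Normal(480/61, 66/61)
obs 2: x=-1/2 → posterior Normal(905/232, 33/58)
obs 3: x=5/4 → posterior Normal(695/228, 22/57)
obs 4: x=-9 → posterior Normal(105/904, 33/113)
obs 5: x=-1/2 → posterior Normal(-5/1124, 66/281)
obs 6: x=-7 → posterior Normal(-515/448, 11/56)
obs 7: x=-1 → posterior Normal(-1765/1564, 66/391)
obs 8: x=-5/2 → posterior Normal(-2315/1784, 33/223)
obs 9: x=6 → posterior Normal(-995/2004, 22/167)

mu_0=-995/2004, tau_0^2=22/167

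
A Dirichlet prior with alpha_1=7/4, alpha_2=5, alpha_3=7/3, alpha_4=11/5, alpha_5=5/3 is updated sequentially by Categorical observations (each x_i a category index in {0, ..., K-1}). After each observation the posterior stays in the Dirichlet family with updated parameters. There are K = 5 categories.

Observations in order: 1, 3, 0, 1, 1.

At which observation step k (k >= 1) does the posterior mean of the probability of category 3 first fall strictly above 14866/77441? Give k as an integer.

obs 1: x=1 → posterior Dirichlet(7/4, 6, 7/3, 11/5, 5/3)
obs 2: x=3 → posterior Dirichlet(7/4, 6, 7/3, 16/5, 5/3)
obs 3: x=0 → posterior Dirichlet(11/4, 6, 7/3, 16/5, 5/3)
obs 4: x=1 → posterior Dirichlet(11/4, 7, 7/3, 16/5, 5/3)
obs 5: x=1 → posterior Dirichlet(11/4, 8, 7/3, 16/5, 5/3)

k = 2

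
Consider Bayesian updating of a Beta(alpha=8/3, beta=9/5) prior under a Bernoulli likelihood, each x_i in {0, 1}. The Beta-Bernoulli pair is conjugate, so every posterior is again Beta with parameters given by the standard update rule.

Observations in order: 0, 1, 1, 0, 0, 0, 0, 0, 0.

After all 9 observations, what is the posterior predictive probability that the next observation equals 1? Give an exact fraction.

35/101

obs 1: x=0 → posterior Beta(8/3, 14/5)
obs 2: x=1 → posterior Beta(11/3, 14/5)
obs 3: x=1 → posterior Beta(14/3, 14/5)
obs 4: x=0 → posterior Beta(14/3, 19/5)
obs 5: x=0 → posterior Beta(14/3, 24/5)
obs 6: x=0 → posterior Beta(14/3, 29/5)
obs 7: x=0 → posterior Beta(14/3, 34/5)
obs 8: x=0 → posterior Beta(14/3, 39/5)
obs 9: x=0 → posterior Beta(14/3, 44/5)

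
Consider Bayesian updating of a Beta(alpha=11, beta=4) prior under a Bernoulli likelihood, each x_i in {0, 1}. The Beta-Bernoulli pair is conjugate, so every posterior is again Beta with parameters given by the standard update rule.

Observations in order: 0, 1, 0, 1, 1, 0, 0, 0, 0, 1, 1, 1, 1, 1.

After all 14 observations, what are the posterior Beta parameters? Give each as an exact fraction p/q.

obs 1: x=0 → posterior Beta(11, 5)
obs 2: x=1 → posterior Beta(12, 5)
obs 3: x=0 → posterior Beta(12, 6)
obs 4: x=1 → posterior Beta(13, 6)
obs 5: x=1 → posterior Beta(14, 6)
obs 6: x=0 → posterior Beta(14, 7)
obs 7: x=0 → posterior Beta(14, 8)
obs 8: x=0 → posterior Beta(14, 9)
obs 9: x=0 → posterior Beta(14, 10)
obs 10: x=1 → posterior Beta(15, 10)
obs 11: x=1 → posterior Beta(16, 10)
obs 12: x=1 → posterior Beta(17, 10)
obs 13: x=1 → posterior Beta(18, 10)
obs 14: x=1 → posterior Beta(19, 10)

alpha=19, beta=10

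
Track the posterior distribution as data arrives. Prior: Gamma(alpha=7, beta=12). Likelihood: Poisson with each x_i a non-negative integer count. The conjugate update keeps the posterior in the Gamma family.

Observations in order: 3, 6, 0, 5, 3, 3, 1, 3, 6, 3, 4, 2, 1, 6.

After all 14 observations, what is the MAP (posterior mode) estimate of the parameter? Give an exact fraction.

2

obs 1: x=3 → posterior Gamma(10, 13)
obs 2: x=6 → posterior Gamma(16, 14)
obs 3: x=0 → posterior Gamma(16, 15)
obs 4: x=5 → posterior Gamma(21, 16)
obs 5: x=3 → posterior Gamma(24, 17)
obs 6: x=3 → posterior Gamma(27, 18)
obs 7: x=1 → posterior Gamma(28, 19)
obs 8: x=3 → posterior Gamma(31, 20)
obs 9: x=6 → posterior Gamma(37, 21)
obs 10: x=3 → posterior Gamma(40, 22)
obs 11: x=4 → posterior Gamma(44, 23)
obs 12: x=2 → posterior Gamma(46, 24)
obs 13: x=1 → posterior Gamma(47, 25)
obs 14: x=6 → posterior Gamma(53, 26)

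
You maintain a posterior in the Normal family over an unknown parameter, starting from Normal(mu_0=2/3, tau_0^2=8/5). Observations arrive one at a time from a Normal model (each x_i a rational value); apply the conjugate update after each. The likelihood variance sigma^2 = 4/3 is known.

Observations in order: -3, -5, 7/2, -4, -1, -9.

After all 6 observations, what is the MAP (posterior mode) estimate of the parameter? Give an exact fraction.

-323/123

obs 1: x=-3 → posterior Normal(-4/3, 8/11)
obs 2: x=-5 → posterior Normal(-134/51, 8/17)
obs 3: x=7/2 → posterior Normal(-71/69, 8/23)
obs 4: x=-4 → posterior Normal(-143/87, 8/29)
obs 5: x=-1 → posterior Normal(-23/15, 8/35)
obs 6: x=-9 → posterior Normal(-323/123, 8/41)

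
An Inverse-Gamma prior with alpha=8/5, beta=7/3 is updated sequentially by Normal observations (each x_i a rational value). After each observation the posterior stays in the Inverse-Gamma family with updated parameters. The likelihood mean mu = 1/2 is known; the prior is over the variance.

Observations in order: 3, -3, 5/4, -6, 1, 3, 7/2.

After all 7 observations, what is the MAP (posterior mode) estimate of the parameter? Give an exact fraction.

19555/2928

obs 1: x=3 → posterior Inverse-Gamma(21/10, 131/24)
obs 2: x=-3 → posterior Inverse-Gamma(13/5, 139/12)
obs 3: x=5/4 → posterior Inverse-Gamma(31/10, 1139/96)
obs 4: x=-6 → posterior Inverse-Gamma(18/5, 3167/96)
obs 5: x=1 → posterior Inverse-Gamma(41/10, 3179/96)
obs 6: x=3 → posterior Inverse-Gamma(23/5, 3479/96)
obs 7: x=7/2 → posterior Inverse-Gamma(51/10, 3911/96)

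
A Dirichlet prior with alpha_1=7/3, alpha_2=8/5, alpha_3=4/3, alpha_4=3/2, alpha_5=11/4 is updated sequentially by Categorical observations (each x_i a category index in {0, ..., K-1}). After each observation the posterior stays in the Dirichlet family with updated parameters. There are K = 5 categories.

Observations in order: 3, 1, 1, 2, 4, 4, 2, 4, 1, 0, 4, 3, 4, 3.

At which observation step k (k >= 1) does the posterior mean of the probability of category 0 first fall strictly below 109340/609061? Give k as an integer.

obs 1: x=3 → posterior Dirichlet(7/3, 8/5, 4/3, 5/2, 11/4)
obs 2: x=1 → posterior Dirichlet(7/3, 13/5, 4/3, 5/2, 11/4)
obs 3: x=1 → posterior Dirichlet(7/3, 18/5, 4/3, 5/2, 11/4)
obs 4: x=2 → posterior Dirichlet(7/3, 18/5, 7/3, 5/2, 11/4)
obs 5: x=4 → posterior Dirichlet(7/3, 18/5, 7/3, 5/2, 15/4)
obs 6: x=4 → posterior Dirichlet(7/3, 18/5, 7/3, 5/2, 19/4)
obs 7: x=2 → posterior Dirichlet(7/3, 18/5, 10/3, 5/2, 19/4)
obs 8: x=4 → posterior Dirichlet(7/3, 18/5, 10/3, 5/2, 23/4)
obs 9: x=1 → posterior Dirichlet(7/3, 23/5, 10/3, 5/2, 23/4)
obs 10: x=0 → posterior Dirichlet(10/3, 23/5, 10/3, 5/2, 23/4)
obs 11: x=4 → posterior Dirichlet(10/3, 23/5, 10/3, 5/2, 27/4)
obs 12: x=3 → posterior Dirichlet(10/3, 23/5, 10/3, 7/2, 27/4)
obs 13: x=4 → posterior Dirichlet(10/3, 23/5, 10/3, 7/2, 31/4)
obs 14: x=3 → posterior Dirichlet(10/3, 23/5, 10/3, 9/2, 31/4)

k = 4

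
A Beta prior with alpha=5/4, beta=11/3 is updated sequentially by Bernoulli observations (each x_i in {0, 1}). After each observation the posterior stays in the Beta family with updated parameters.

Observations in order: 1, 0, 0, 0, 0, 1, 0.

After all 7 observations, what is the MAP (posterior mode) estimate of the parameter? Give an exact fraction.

obs 1: x=1 → posterior Beta(9/4, 11/3)
obs 2: x=0 → posterior Beta(9/4, 14/3)
obs 3: x=0 → posterior Beta(9/4, 17/3)
obs 4: x=0 → posterior Beta(9/4, 20/3)
obs 5: x=0 → posterior Beta(9/4, 23/3)
obs 6: x=1 → posterior Beta(13/4, 23/3)
obs 7: x=0 → posterior Beta(13/4, 26/3)

27/119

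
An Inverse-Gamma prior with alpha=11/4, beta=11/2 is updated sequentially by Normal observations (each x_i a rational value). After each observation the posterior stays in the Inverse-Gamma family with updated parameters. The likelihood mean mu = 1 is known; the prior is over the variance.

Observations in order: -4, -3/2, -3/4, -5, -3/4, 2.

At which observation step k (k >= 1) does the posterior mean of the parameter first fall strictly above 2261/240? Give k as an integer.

obs 1: x=-4 → posterior Inverse-Gamma(13/4, 18)
obs 2: x=-3/2 → posterior Inverse-Gamma(15/4, 169/8)
obs 3: x=-3/4 → posterior Inverse-Gamma(17/4, 725/32)
obs 4: x=-5 → posterior Inverse-Gamma(19/4, 1301/32)
obs 5: x=-3/4 → posterior Inverse-Gamma(21/4, 675/16)
obs 6: x=2 → posterior Inverse-Gamma(23/4, 683/16)

k = 4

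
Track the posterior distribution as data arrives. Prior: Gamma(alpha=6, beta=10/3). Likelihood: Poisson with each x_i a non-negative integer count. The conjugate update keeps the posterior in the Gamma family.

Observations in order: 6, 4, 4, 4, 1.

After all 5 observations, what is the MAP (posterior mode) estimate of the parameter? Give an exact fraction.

obs 1: x=6 → posterior Gamma(12, 13/3)
obs 2: x=4 → posterior Gamma(16, 16/3)
obs 3: x=4 → posterior Gamma(20, 19/3)
obs 4: x=4 → posterior Gamma(24, 22/3)
obs 5: x=1 → posterior Gamma(25, 25/3)

72/25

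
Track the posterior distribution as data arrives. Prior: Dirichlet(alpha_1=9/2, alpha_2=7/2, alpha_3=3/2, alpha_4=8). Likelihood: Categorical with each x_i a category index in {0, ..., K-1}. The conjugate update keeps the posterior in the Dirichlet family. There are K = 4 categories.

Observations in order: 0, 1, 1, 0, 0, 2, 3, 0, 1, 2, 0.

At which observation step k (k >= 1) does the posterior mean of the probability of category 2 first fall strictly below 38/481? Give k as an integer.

obs 1: x=0 → posterior Dirichlet(11/2, 7/2, 3/2, 8)
obs 2: x=1 → posterior Dirichlet(11/2, 9/2, 3/2, 8)
obs 3: x=1 → posterior Dirichlet(11/2, 11/2, 3/2, 8)
obs 4: x=0 → posterior Dirichlet(13/2, 11/2, 3/2, 8)
obs 5: x=0 → posterior Dirichlet(15/2, 11/2, 3/2, 8)
obs 6: x=2 → posterior Dirichlet(15/2, 11/2, 5/2, 8)
obs 7: x=3 → posterior Dirichlet(15/2, 11/2, 5/2, 9)
obs 8: x=0 → posterior Dirichlet(17/2, 11/2, 5/2, 9)
obs 9: x=1 → posterior Dirichlet(17/2, 13/2, 5/2, 9)
obs 10: x=2 → posterior Dirichlet(17/2, 13/2, 7/2, 9)
obs 11: x=0 → posterior Dirichlet(19/2, 13/2, 7/2, 9)

k = 2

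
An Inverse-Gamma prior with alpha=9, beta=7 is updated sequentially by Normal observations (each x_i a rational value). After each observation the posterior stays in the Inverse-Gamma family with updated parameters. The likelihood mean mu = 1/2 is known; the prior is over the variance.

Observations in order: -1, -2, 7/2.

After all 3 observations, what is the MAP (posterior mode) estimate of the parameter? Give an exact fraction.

63/46

obs 1: x=-1 → posterior Inverse-Gamma(19/2, 65/8)
obs 2: x=-2 → posterior Inverse-Gamma(10, 45/4)
obs 3: x=7/2 → posterior Inverse-Gamma(21/2, 63/4)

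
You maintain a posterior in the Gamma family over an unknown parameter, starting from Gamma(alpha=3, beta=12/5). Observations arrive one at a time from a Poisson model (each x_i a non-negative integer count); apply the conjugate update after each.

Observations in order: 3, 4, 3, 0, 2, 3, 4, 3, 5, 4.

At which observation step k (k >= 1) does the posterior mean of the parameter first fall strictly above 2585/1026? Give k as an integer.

k = 9

obs 1: x=3 → posterior Gamma(6, 17/5)
obs 2: x=4 → posterior Gamma(10, 22/5)
obs 3: x=3 → posterior Gamma(13, 27/5)
obs 4: x=0 → posterior Gamma(13, 32/5)
obs 5: x=2 → posterior Gamma(15, 37/5)
obs 6: x=3 → posterior Gamma(18, 42/5)
obs 7: x=4 → posterior Gamma(22, 47/5)
obs 8: x=3 → posterior Gamma(25, 52/5)
obs 9: x=5 → posterior Gamma(30, 57/5)
obs 10: x=4 → posterior Gamma(34, 62/5)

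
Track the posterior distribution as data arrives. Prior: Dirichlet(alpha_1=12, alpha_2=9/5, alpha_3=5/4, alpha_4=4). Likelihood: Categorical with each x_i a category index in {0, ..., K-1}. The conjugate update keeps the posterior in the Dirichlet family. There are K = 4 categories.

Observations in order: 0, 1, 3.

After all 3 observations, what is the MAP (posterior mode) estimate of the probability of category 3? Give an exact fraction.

obs 1: x=0 → posterior Dirichlet(13, 9/5, 5/4, 4)
obs 2: x=1 → posterior Dirichlet(13, 14/5, 5/4, 4)
obs 3: x=3 → posterior Dirichlet(13, 14/5, 5/4, 5)

80/361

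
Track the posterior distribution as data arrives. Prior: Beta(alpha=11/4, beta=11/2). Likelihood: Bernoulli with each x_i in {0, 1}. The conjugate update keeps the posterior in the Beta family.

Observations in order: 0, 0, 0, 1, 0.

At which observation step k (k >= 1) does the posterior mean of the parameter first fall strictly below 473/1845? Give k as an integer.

obs 1: x=0 → posterior Beta(11/4, 13/2)
obs 2: x=0 → posterior Beta(11/4, 15/2)
obs 3: x=0 → posterior Beta(11/4, 17/2)
obs 4: x=1 → posterior Beta(15/4, 17/2)
obs 5: x=0 → posterior Beta(15/4, 19/2)

k = 3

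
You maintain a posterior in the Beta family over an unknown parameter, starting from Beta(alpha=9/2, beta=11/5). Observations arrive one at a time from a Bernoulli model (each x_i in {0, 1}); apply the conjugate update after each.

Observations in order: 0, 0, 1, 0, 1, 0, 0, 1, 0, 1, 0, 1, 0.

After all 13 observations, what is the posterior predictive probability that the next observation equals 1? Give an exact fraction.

95/197

obs 1: x=0 → posterior Beta(9/2, 16/5)
obs 2: x=0 → posterior Beta(9/2, 21/5)
obs 3: x=1 → posterior Beta(11/2, 21/5)
obs 4: x=0 → posterior Beta(11/2, 26/5)
obs 5: x=1 → posterior Beta(13/2, 26/5)
obs 6: x=0 → posterior Beta(13/2, 31/5)
obs 7: x=0 → posterior Beta(13/2, 36/5)
obs 8: x=1 → posterior Beta(15/2, 36/5)
obs 9: x=0 → posterior Beta(15/2, 41/5)
obs 10: x=1 → posterior Beta(17/2, 41/5)
obs 11: x=0 → posterior Beta(17/2, 46/5)
obs 12: x=1 → posterior Beta(19/2, 46/5)
obs 13: x=0 → posterior Beta(19/2, 51/5)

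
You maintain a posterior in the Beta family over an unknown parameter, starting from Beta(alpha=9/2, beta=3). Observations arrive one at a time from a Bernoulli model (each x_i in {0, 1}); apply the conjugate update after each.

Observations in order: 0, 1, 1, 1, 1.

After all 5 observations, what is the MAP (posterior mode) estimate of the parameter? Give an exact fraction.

obs 1: x=0 → posterior Beta(9/2, 4)
obs 2: x=1 → posterior Beta(11/2, 4)
obs 3: x=1 → posterior Beta(13/2, 4)
obs 4: x=1 → posterior Beta(15/2, 4)
obs 5: x=1 → posterior Beta(17/2, 4)

5/7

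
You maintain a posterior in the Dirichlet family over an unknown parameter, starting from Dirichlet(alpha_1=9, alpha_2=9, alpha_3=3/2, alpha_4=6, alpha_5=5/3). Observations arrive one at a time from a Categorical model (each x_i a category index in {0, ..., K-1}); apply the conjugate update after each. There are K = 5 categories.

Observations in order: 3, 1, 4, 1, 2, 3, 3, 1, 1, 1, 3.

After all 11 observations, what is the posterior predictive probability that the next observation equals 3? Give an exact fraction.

obs 1: x=3 → posterior Dirichlet(9, 9, 3/2, 7, 5/3)
obs 2: x=1 → posterior Dirichlet(9, 10, 3/2, 7, 5/3)
obs 3: x=4 → posterior Dirichlet(9, 10, 3/2, 7, 8/3)
obs 4: x=1 → posterior Dirichlet(9, 11, 3/2, 7, 8/3)
obs 5: x=2 → posterior Dirichlet(9, 11, 5/2, 7, 8/3)
obs 6: x=3 → posterior Dirichlet(9, 11, 5/2, 8, 8/3)
obs 7: x=3 → posterior Dirichlet(9, 11, 5/2, 9, 8/3)
obs 8: x=1 → posterior Dirichlet(9, 12, 5/2, 9, 8/3)
obs 9: x=1 → posterior Dirichlet(9, 13, 5/2, 9, 8/3)
obs 10: x=1 → posterior Dirichlet(9, 14, 5/2, 9, 8/3)
obs 11: x=3 → posterior Dirichlet(9, 14, 5/2, 10, 8/3)

60/229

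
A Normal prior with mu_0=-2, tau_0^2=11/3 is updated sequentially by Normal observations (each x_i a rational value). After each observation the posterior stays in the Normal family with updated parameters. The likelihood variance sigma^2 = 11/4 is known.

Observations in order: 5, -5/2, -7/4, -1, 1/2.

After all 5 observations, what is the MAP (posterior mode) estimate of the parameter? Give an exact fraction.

-5/23

obs 1: x=5 → posterior Normal(2, 11/7)
obs 2: x=-5/2 → posterior Normal(4/11, 1)
obs 3: x=-7/4 → posterior Normal(-1/5, 11/15)
obs 4: x=-1 → posterior Normal(-7/19, 11/19)
obs 5: x=1/2 → posterior Normal(-5/23, 11/23)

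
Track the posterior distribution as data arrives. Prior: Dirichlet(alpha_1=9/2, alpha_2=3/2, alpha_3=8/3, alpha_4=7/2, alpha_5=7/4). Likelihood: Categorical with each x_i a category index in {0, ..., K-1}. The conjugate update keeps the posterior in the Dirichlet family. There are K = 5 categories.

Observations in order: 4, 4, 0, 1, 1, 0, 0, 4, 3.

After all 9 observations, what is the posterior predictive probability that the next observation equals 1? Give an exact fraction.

obs 1: x=4 → posterior Dirichlet(9/2, 3/2, 8/3, 7/2, 11/4)
obs 2: x=4 → posterior Dirichlet(9/2, 3/2, 8/3, 7/2, 15/4)
obs 3: x=0 → posterior Dirichlet(11/2, 3/2, 8/3, 7/2, 15/4)
obs 4: x=1 → posterior Dirichlet(11/2, 5/2, 8/3, 7/2, 15/4)
obs 5: x=1 → posterior Dirichlet(11/2, 7/2, 8/3, 7/2, 15/4)
obs 6: x=0 → posterior Dirichlet(13/2, 7/2, 8/3, 7/2, 15/4)
obs 7: x=0 → posterior Dirichlet(15/2, 7/2, 8/3, 7/2, 15/4)
obs 8: x=4 → posterior Dirichlet(15/2, 7/2, 8/3, 7/2, 19/4)
obs 9: x=3 → posterior Dirichlet(15/2, 7/2, 8/3, 9/2, 19/4)

42/275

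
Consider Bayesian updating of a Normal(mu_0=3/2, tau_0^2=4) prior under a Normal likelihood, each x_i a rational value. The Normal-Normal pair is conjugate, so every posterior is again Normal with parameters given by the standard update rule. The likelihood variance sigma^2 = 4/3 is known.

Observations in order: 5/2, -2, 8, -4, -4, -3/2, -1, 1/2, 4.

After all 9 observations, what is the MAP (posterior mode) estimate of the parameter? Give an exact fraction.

9/28

obs 1: x=5/2 → posterior Normal(9/4, 1)
obs 2: x=-2 → posterior Normal(3/7, 4/7)
obs 3: x=8 → posterior Normal(27/10, 2/5)
obs 4: x=-4 → posterior Normal(15/13, 4/13)
obs 5: x=-4 → posterior Normal(3/16, 1/4)
obs 6: x=-3/2 → posterior Normal(-3/38, 4/19)
obs 7: x=-1 → posterior Normal(-9/44, 2/11)
obs 8: x=1/2 → posterior Normal(-3/25, 4/25)
obs 9: x=4 → posterior Normal(9/28, 1/7)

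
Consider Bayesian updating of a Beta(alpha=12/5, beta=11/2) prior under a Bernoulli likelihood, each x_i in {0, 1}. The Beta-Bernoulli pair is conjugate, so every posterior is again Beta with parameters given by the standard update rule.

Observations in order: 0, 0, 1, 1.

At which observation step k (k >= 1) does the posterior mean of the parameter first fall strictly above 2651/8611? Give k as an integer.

k = 3

obs 1: x=0 → posterior Beta(12/5, 13/2)
obs 2: x=0 → posterior Beta(12/5, 15/2)
obs 3: x=1 → posterior Beta(17/5, 15/2)
obs 4: x=1 → posterior Beta(22/5, 15/2)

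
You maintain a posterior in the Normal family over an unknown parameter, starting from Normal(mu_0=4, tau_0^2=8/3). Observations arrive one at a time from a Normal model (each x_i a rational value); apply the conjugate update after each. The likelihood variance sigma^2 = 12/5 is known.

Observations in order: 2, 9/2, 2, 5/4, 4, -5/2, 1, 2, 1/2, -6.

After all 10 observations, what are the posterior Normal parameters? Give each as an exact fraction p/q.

mu_0=247/218, tau_0^2=24/109

obs 1: x=2 → posterior Normal(56/19, 24/19)
obs 2: x=9/2 → posterior Normal(101/29, 24/29)
obs 3: x=2 → posterior Normal(121/39, 8/13)
obs 4: x=5/4 → posterior Normal(267/98, 24/49)
obs 5: x=4 → posterior Normal(347/118, 24/59)
obs 6: x=-5/2 → posterior Normal(99/46, 8/23)
obs 7: x=1 → posterior Normal(317/158, 24/79)
obs 8: x=2 → posterior Normal(357/178, 24/89)
obs 9: x=1/2 → posterior Normal(367/198, 8/33)
obs 10: x=-6 → posterior Normal(247/218, 24/109)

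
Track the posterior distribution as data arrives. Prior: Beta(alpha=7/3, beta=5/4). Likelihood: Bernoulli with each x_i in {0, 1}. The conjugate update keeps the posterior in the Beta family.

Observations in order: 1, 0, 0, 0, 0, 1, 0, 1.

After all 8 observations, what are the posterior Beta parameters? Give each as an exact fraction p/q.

obs 1: x=1 → posterior Beta(10/3, 5/4)
obs 2: x=0 → posterior Beta(10/3, 9/4)
obs 3: x=0 → posterior Beta(10/3, 13/4)
obs 4: x=0 → posterior Beta(10/3, 17/4)
obs 5: x=0 → posterior Beta(10/3, 21/4)
obs 6: x=1 → posterior Beta(13/3, 21/4)
obs 7: x=0 → posterior Beta(13/3, 25/4)
obs 8: x=1 → posterior Beta(16/3, 25/4)

alpha=16/3, beta=25/4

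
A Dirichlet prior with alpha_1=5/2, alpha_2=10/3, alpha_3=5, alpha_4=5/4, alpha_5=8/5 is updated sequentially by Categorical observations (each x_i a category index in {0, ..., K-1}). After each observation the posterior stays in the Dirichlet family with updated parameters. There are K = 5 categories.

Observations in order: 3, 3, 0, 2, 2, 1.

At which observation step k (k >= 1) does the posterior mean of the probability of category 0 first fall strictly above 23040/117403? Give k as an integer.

k = 3

obs 1: x=3 → posterior Dirichlet(5/2, 10/3, 5, 9/4, 8/5)
obs 2: x=3 → posterior Dirichlet(5/2, 10/3, 5, 13/4, 8/5)
obs 3: x=0 → posterior Dirichlet(7/2, 10/3, 5, 13/4, 8/5)
obs 4: x=2 → posterior Dirichlet(7/2, 10/3, 6, 13/4, 8/5)
obs 5: x=2 → posterior Dirichlet(7/2, 10/3, 7, 13/4, 8/5)
obs 6: x=1 → posterior Dirichlet(7/2, 13/3, 7, 13/4, 8/5)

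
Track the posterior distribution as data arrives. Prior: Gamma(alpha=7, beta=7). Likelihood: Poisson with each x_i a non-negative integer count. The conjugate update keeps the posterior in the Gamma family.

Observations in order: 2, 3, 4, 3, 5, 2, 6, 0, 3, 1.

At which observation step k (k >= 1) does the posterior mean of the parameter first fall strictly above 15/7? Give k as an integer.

k = 7

obs 1: x=2 → posterior Gamma(9, 8)
obs 2: x=3 → posterior Gamma(12, 9)
obs 3: x=4 → posterior Gamma(16, 10)
obs 4: x=3 → posterior Gamma(19, 11)
obs 5: x=5 → posterior Gamma(24, 12)
obs 6: x=2 → posterior Gamma(26, 13)
obs 7: x=6 → posterior Gamma(32, 14)
obs 8: x=0 → posterior Gamma(32, 15)
obs 9: x=3 → posterior Gamma(35, 16)
obs 10: x=1 → posterior Gamma(36, 17)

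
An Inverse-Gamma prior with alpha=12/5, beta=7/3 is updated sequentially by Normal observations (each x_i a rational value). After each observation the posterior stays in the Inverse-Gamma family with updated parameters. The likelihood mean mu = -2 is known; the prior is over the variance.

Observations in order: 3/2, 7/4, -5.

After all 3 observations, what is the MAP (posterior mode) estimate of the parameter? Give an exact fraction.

9595/2352

obs 1: x=3/2 → posterior Inverse-Gamma(29/10, 203/24)
obs 2: x=7/4 → posterior Inverse-Gamma(17/5, 1487/96)
obs 3: x=-5 → posterior Inverse-Gamma(39/10, 1919/96)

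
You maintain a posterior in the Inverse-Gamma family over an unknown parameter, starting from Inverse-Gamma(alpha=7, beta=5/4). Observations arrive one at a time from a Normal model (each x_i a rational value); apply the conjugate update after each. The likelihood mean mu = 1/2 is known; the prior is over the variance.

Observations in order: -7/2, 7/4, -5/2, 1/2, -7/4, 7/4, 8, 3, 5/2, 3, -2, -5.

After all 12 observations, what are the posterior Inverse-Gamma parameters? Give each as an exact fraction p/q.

obs 1: x=-7/2 → posterior Inverse-Gamma(15/2, 37/4)
obs 2: x=7/4 → posterior Inverse-Gamma(8, 321/32)
obs 3: x=-5/2 → posterior Inverse-Gamma(17/2, 465/32)
obs 4: x=1/2 → posterior Inverse-Gamma(9, 465/32)
obs 5: x=-7/4 → posterior Inverse-Gamma(19/2, 273/16)
obs 6: x=7/4 → posterior Inverse-Gamma(10, 571/32)
obs 7: x=8 → posterior Inverse-Gamma(21/2, 1471/32)
obs 8: x=3 → posterior Inverse-Gamma(11, 1571/32)
obs 9: x=5/2 → posterior Inverse-Gamma(23/2, 1635/32)
obs 10: x=3 → posterior Inverse-Gamma(12, 1735/32)
obs 11: x=-2 → posterior Inverse-Gamma(25/2, 1835/32)
obs 12: x=-5 → posterior Inverse-Gamma(13, 2319/32)

alpha=13, beta=2319/32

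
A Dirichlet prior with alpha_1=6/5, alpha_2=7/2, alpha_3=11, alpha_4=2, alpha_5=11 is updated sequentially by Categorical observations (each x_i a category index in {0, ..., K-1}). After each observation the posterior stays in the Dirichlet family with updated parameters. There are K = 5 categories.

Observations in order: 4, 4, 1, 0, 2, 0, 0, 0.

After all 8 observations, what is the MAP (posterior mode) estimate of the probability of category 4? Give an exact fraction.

120/317

obs 1: x=4 → posterior Dirichlet(6/5, 7/2, 11, 2, 12)
obs 2: x=4 → posterior Dirichlet(6/5, 7/2, 11, 2, 13)
obs 3: x=1 → posterior Dirichlet(6/5, 9/2, 11, 2, 13)
obs 4: x=0 → posterior Dirichlet(11/5, 9/2, 11, 2, 13)
obs 5: x=2 → posterior Dirichlet(11/5, 9/2, 12, 2, 13)
obs 6: x=0 → posterior Dirichlet(16/5, 9/2, 12, 2, 13)
obs 7: x=0 → posterior Dirichlet(21/5, 9/2, 12, 2, 13)
obs 8: x=0 → posterior Dirichlet(26/5, 9/2, 12, 2, 13)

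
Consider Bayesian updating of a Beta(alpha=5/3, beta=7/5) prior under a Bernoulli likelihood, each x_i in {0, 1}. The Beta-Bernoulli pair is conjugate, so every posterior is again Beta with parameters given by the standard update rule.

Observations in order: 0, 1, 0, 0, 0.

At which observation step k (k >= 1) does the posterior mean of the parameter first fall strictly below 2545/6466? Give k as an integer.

k = 4

obs 1: x=0 → posterior Beta(5/3, 12/5)
obs 2: x=1 → posterior Beta(8/3, 12/5)
obs 3: x=0 → posterior Beta(8/3, 17/5)
obs 4: x=0 → posterior Beta(8/3, 22/5)
obs 5: x=0 → posterior Beta(8/3, 27/5)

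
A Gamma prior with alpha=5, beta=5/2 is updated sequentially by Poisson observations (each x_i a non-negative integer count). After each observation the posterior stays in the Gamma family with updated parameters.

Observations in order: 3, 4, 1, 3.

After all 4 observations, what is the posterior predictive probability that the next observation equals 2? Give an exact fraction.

obs 1: x=3 → posterior Gamma(8, 7/2)
obs 2: x=4 → posterior Gamma(12, 9/2)
obs 3: x=1 → posterior Gamma(13, 11/2)
obs 4: x=3 → posterior Gamma(16, 13/2)

361986635395649833504/1477891880035400390625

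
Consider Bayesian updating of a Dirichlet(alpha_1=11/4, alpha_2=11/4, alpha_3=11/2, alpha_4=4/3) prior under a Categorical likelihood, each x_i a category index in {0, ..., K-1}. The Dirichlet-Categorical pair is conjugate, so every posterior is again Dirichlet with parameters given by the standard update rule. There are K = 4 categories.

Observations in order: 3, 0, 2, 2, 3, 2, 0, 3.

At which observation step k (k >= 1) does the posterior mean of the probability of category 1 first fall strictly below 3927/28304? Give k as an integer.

k = 8

obs 1: x=3 → posterior Dirichlet(11/4, 11/4, 11/2, 7/3)
obs 2: x=0 → posterior Dirichlet(15/4, 11/4, 11/2, 7/3)
obs 3: x=2 → posterior Dirichlet(15/4, 11/4, 13/2, 7/3)
obs 4: x=2 → posterior Dirichlet(15/4, 11/4, 15/2, 7/3)
obs 5: x=3 → posterior Dirichlet(15/4, 11/4, 15/2, 10/3)
obs 6: x=2 → posterior Dirichlet(15/4, 11/4, 17/2, 10/3)
obs 7: x=0 → posterior Dirichlet(19/4, 11/4, 17/2, 10/3)
obs 8: x=3 → posterior Dirichlet(19/4, 11/4, 17/2, 13/3)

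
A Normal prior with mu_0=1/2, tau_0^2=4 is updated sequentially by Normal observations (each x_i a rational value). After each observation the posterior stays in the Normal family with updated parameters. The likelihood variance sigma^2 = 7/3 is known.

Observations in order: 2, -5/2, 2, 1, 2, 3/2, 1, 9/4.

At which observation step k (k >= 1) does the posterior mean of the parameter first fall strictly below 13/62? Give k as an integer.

obs 1: x=2 → posterior Normal(55/38, 28/19)
obs 2: x=-5/2 → posterior Normal(-5/62, 28/31)
obs 3: x=2 → posterior Normal(1/2, 28/43)
obs 4: x=1 → posterior Normal(67/110, 28/55)
obs 5: x=2 → posterior Normal(115/134, 28/67)
obs 6: x=3/2 → posterior Normal(151/158, 28/79)
obs 7: x=1 → posterior Normal(25/26, 4/13)
obs 8: x=9/4 → posterior Normal(229/206, 28/103)

k = 2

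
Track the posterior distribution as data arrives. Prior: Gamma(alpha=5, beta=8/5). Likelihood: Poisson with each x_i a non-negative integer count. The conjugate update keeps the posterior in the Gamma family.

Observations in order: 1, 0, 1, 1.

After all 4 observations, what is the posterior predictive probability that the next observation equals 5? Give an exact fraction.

9445049958400000/555963171650994987

obs 1: x=1 → posterior Gamma(6, 13/5)
obs 2: x=0 → posterior Gamma(6, 18/5)
obs 3: x=1 → posterior Gamma(7, 23/5)
obs 4: x=1 → posterior Gamma(8, 28/5)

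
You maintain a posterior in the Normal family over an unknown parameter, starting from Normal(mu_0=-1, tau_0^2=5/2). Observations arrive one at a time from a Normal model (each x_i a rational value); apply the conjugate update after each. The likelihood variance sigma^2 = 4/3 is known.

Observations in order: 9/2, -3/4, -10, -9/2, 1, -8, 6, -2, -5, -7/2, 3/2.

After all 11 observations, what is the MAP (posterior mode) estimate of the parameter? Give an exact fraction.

-1277/692

obs 1: x=9/2 → posterior Normal(119/46, 20/23)
obs 2: x=-3/4 → posterior Normal(193/152, 10/19)
obs 3: x=-10 → posterior Normal(-407/212, 20/53)
obs 4: x=-9/2 → posterior Normal(-677/272, 5/17)
obs 5: x=1 → posterior Normal(-617/332, 20/83)
obs 6: x=-8 → posterior Normal(-1097/392, 10/49)
obs 7: x=6 → posterior Normal(-737/452, 20/113)
obs 8: x=-2 → posterior Normal(-857/512, 5/32)
obs 9: x=-5 → posterior Normal(-89/44, 20/143)
obs 10: x=-7/2 → posterior Normal(-1367/632, 10/79)
obs 11: x=3/2 → posterior Normal(-1277/692, 20/173)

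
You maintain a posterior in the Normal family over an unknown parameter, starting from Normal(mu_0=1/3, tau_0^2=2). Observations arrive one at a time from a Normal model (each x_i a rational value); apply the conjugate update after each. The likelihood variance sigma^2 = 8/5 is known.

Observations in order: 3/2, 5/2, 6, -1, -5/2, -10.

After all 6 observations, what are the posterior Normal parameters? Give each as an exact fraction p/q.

obs 1: x=3/2 → posterior Normal(53/54, 8/9)
obs 2: x=5/2 → posterior Normal(32/21, 4/7)
obs 3: x=6 → posterior Normal(154/57, 8/19)
obs 4: x=-1 → posterior Normal(139/72, 1/3)
obs 5: x=-5/2 → posterior Normal(7/6, 8/29)
obs 6: x=-10 → posterior Normal(-97/204, 4/17)

mu_0=-97/204, tau_0^2=4/17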